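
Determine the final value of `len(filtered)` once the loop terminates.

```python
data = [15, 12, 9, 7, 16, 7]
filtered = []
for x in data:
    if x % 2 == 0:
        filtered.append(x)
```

Let's trace through this code step by step.

Initialize: data = [15, 12, 9, 7, 16, 7]
Initialize: filtered = []
Entering loop: for x in data:
After iteration 1: x = 15, filtered = []
After iteration 2: x = 12, filtered = [12]
After iteration 3: x = 9, filtered = [12]
After iteration 4: x = 7, filtered = [12]
After iteration 5: x = 16, filtered = [12, 16]
After iteration 6: x = 7, filtered = [12, 16]
Loop ends.
len(filtered) = 2

Final answer: 2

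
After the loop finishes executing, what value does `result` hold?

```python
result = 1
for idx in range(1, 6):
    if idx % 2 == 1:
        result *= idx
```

Let's trace through this code step by step.

Initialize: result = 1
Entering loop: for idx in range(1, 6):
After iteration 1: idx = 1, result = 1
After iteration 2: idx = 2, result = 1
After iteration 3: idx = 3, result = 3
After iteration 4: idx = 4, result = 3
After iteration 5: idx = 5, result = 15
Loop ends.

Final answer: 15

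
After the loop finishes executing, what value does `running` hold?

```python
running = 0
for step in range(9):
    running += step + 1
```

Let's trace through this code step by step.

Initialize: running = 0
Entering loop: for step in range(9):
After iteration 1: step = 0, running = 1
After iteration 2: step = 1, running = 3
After iteration 3: step = 2, running = 6
After iteration 4: step = 3, running = 10
After iteration 5: step = 4, running = 15
After iteration 6: step = 5, running = 21
After iteration 7: step = 6, running = 28
After iteration 8: step = 7, running = 36
After iteration 9: step = 8, running = 45
Loop ends.

Final answer: 45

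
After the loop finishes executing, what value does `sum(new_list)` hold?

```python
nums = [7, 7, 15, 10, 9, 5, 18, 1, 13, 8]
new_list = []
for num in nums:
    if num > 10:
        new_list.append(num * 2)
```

Let's trace through this code step by step.

Initialize: nums = [7, 7, 15, 10, 9, 5, 18, 1, 13, 8]
Initialize: new_list = []
Entering loop: for num in nums:
After iteration 1: num = 7, new_list = []
After iteration 2: num = 7, new_list = []
After iteration 3: num = 15, new_list = [30]
After iteration 4: num = 10, new_list = [30]
After iteration 5: num = 9, new_list = [30]
After iteration 6: num = 5, new_list = [30]
After iteration 7: num = 18, new_list = [30, 36]
After iteration 8: num = 1, new_list = [30, 36]
After iteration 9: num = 13, new_list = [30, 36, 26]
After iteration 10: num = 8, new_list = [30, 36, 26]
Loop ends.
sum(new_list) = 92

Final answer: 92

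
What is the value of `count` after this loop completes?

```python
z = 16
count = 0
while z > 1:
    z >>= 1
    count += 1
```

Let's trace through this code step by step.

Initialize: z = 16
Initialize: count = 0
Entering loop: while z > 1:
After iteration 1: z = 8, count = 1
After iteration 2: z = 4, count = 2
After iteration 3: z = 2, count = 3
After iteration 4: z = 1, count = 4
Loop ends.

Final answer: 4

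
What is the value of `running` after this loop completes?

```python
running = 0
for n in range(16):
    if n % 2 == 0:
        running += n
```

Let's trace through this code step by step.

Initialize: running = 0
Entering loop: for n in range(16):
After iteration 1: n = 0, running = 0
After iteration 2: n = 1, running = 0
After iteration 3: n = 2, running = 2
After iteration 4: n = 3, running = 2
After iteration 5: n = 4, running = 6
After iteration 6: n = 5, running = 6
After iteration 7: n = 6, running = 12
After iteration 8: n = 7, running = 12
After iteration 9: n = 8, running = 20
After iteration 10: n = 9, running = 20
After iteration 11: n = 10, running = 30
After iteration 12: n = 11, running = 30
After iteration 13: n = 12, running = 42
After iteration 14: n = 13, running = 42
After iteration 15: n = 14, running = 56
After iteration 16: n = 15, running = 56
Loop ends.

Final answer: 56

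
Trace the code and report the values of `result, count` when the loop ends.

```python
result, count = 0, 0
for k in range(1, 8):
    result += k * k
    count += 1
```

Let's trace through this code step by step.

Initialize: result = 0
Initialize: count = 0
Entering loop: for k in range(1, 8):
After iteration 1: k = 1, result = 1, count = 1
After iteration 2: k = 2, result = 5, count = 2
After iteration 3: k = 3, result = 14, count = 3
After iteration 4: k = 4, result = 30, count = 4
After iteration 5: k = 5, result = 55, count = 5
After iteration 6: k = 6, result = 91, count = 6
After iteration 7: k = 7, result = 140, count = 7
Loop ends.

Final answer: 140, 7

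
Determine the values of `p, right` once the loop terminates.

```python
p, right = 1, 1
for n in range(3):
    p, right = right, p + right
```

Let's trace through this code step by step.

Initialize: p = 1
Initialize: right = 1
Entering loop: for n in range(3):
After iteration 1: n = 0, p = 1, right = 2
After iteration 2: n = 1, p = 2, right = 3
After iteration 3: n = 2, p = 3, right = 5
Loop ends.

Final answer: 3, 5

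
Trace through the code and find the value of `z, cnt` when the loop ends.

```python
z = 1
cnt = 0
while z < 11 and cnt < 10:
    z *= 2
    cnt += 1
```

Let's trace through this code step by step.

Initialize: z = 1
Initialize: cnt = 0
Entering loop: while z < 11 and cnt < 10:
After iteration 1: z = 2, cnt = 1
After iteration 2: z = 4, cnt = 2
After iteration 3: z = 8, cnt = 3
After iteration 4: z = 16, cnt = 4
Loop ends.

Final answer: 16, 4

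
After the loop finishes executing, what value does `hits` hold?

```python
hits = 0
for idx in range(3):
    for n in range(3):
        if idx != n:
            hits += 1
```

Let's trace through this code step by step.

Initialize: hits = 0
Entering loop: for idx in range(3):
After iteration 1: idx = 0, hits = 2
After iteration 2: idx = 1, hits = 4
After iteration 3: idx = 2, hits = 6
Loop ends.

Final answer: 6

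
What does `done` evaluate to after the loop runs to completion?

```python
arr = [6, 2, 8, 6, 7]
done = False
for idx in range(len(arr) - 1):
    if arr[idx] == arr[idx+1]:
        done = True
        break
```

Let's trace through this code step by step.

Initialize: arr = [6, 2, 8, 6, 7]
Initialize: done = False
Entering loop: for idx in range(len(arr) - 1):
After iteration 1: idx = 0, done = False
After iteration 2: idx = 1, done = False
After iteration 3: idx = 2, done = False
After iteration 4: idx = 3, done = False
Loop ends.

Final answer: False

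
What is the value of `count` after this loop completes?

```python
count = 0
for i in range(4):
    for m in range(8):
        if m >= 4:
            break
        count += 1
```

Let's trace through this code step by step.

Initialize: count = 0
Entering loop: for i in range(4):
After iteration 1: i = 0, count = 4
After iteration 2: i = 1, count = 8
After iteration 3: i = 2, count = 12
After iteration 4: i = 3, count = 16
Loop ends.

Final answer: 16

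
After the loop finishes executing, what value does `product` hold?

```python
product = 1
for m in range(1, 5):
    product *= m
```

Let's trace through this code step by step.

Initialize: product = 1
Entering loop: for m in range(1, 5):
After iteration 1: m = 1, product = 1
After iteration 2: m = 2, product = 2
After iteration 3: m = 3, product = 6
After iteration 4: m = 4, product = 24
Loop ends.

Final answer: 24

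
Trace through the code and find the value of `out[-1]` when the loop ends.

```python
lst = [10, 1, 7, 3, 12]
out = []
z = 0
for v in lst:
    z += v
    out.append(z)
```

Let's trace through this code step by step.

Initialize: lst = [10, 1, 7, 3, 12]
Initialize: out = []
Initialize: z = 0
Entering loop: for v in lst:
After iteration 1: v = 10, out = [10], z = 10
After iteration 2: v = 1, out = [10, 11], z = 11
After iteration 3: v = 7, out = [10, 11, 18], z = 18
After iteration 4: v = 3, out = [10, 11, 18, 21], z = 21
After iteration 5: v = 12, out = [10, 11, 18, 21, 33], z = 33
Loop ends.
out[-1] = 33

Final answer: 33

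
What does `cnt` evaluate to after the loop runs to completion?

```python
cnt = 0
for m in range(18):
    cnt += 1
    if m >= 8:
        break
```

Let's trace through this code step by step.

Initialize: cnt = 0
Entering loop: for m in range(18):
After iteration 1: m = 0, cnt = 1
After iteration 2: m = 1, cnt = 2
After iteration 3: m = 2, cnt = 3
After iteration 4: m = 3, cnt = 4
After iteration 5: m = 4, cnt = 5
After iteration 6: m = 5, cnt = 6
After iteration 7: m = 6, cnt = 7
After iteration 8: m = 7, cnt = 8
After iteration 9: m = 8, cnt = 9
Loop ends.

Final answer: 9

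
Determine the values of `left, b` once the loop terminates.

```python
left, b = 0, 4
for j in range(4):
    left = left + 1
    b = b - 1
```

Let's trace through this code step by step.

Initialize: left = 0
Initialize: b = 4
Entering loop: for j in range(4):
After iteration 1: j = 0, left = 1, b = 3
After iteration 2: j = 1, left = 2, b = 2
After iteration 3: j = 2, left = 3, b = 1
After iteration 4: j = 3, left = 4, b = 0
Loop ends.

Final answer: 4, 0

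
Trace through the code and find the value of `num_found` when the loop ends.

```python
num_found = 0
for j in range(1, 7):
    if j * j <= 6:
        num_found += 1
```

Let's trace through this code step by step.

Initialize: num_found = 0
Entering loop: for j in range(1, 7):
After iteration 1: j = 1, num_found = 1
After iteration 2: j = 2, num_found = 2
After iteration 3: j = 3, num_found = 2
After iteration 4: j = 4, num_found = 2
After iteration 5: j = 5, num_found = 2
After iteration 6: j = 6, num_found = 2
Loop ends.

Final answer: 2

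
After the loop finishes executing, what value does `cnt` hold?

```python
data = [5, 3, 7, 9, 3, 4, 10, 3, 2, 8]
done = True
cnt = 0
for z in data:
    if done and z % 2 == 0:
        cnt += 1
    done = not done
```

Let's trace through this code step by step.

Initialize: data = [5, 3, 7, 9, 3, 4, 10, 3, 2, 8]
Initialize: done = True
Initialize: cnt = 0
Entering loop: for z in data:
After iteration 1: z = 5, done = False, cnt = 0
After iteration 2: z = 3, done = True, cnt = 0
After iteration 3: z = 7, done = False, cnt = 0
After iteration 4: z = 9, done = True, cnt = 0
After iteration 5: z = 3, done = False, cnt = 0
After iteration 6: z = 4, done = True, cnt = 0
After iteration 7: z = 10, done = False, cnt = 1
After iteration 8: z = 3, done = True, cnt = 1
After iteration 9: z = 2, done = False, cnt = 2
After iteration 10: z = 8, done = True, cnt = 2
Loop ends.

Final answer: 2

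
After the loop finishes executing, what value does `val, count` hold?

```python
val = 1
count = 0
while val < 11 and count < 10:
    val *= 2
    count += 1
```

Let's trace through this code step by step.

Initialize: val = 1
Initialize: count = 0
Entering loop: while val < 11 and count < 10:
After iteration 1: val = 2, count = 1
After iteration 2: val = 4, count = 2
After iteration 3: val = 8, count = 3
After iteration 4: val = 16, count = 4
Loop ends.

Final answer: 16, 4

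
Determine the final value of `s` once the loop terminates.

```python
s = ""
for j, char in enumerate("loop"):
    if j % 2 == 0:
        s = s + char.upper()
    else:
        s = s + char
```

Let's trace through this code step by step.

Initialize: s = ''
Entering loop: for j, char in enumerate("loop"):
After iteration 1: j = 0, char = 'l', s = 'L'
After iteration 2: j = 1, char = 'o', s = 'Lo'
After iteration 3: j = 2, char = 'o', s = 'LoO'
After iteration 4: j = 3, char = 'p', s = 'LoOp'
Loop ends.

Final answer: 'LoOp'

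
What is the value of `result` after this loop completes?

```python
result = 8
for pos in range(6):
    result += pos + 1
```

Let's trace through this code step by step.

Initialize: result = 8
Entering loop: for pos in range(6):
After iteration 1: pos = 0, result = 9
After iteration 2: pos = 1, result = 11
After iteration 3: pos = 2, result = 14
After iteration 4: pos = 3, result = 18
After iteration 5: pos = 4, result = 23
After iteration 6: pos = 5, result = 29
Loop ends.

Final answer: 29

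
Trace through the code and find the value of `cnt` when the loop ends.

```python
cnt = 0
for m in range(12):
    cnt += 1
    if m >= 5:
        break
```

Let's trace through this code step by step.

Initialize: cnt = 0
Entering loop: for m in range(12):
After iteration 1: m = 0, cnt = 1
After iteration 2: m = 1, cnt = 2
After iteration 3: m = 2, cnt = 3
After iteration 4: m = 3, cnt = 4
After iteration 5: m = 4, cnt = 5
After iteration 6: m = 5, cnt = 6
Loop ends.

Final answer: 6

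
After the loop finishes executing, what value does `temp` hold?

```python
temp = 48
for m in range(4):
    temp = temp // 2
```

Let's trace through this code step by step.

Initialize: temp = 48
Entering loop: for m in range(4):
After iteration 1: m = 0, temp = 24
After iteration 2: m = 1, temp = 12
After iteration 3: m = 2, temp = 6
After iteration 4: m = 3, temp = 3
Loop ends.

Final answer: 3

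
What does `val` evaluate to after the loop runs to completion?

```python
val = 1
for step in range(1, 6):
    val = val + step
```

Let's trace through this code step by step.

Initialize: val = 1
Entering loop: for step in range(1, 6):
After iteration 1: step = 1, val = 2
After iteration 2: step = 2, val = 4
After iteration 3: step = 3, val = 7
After iteration 4: step = 4, val = 11
After iteration 5: step = 5, val = 16
Loop ends.

Final answer: 16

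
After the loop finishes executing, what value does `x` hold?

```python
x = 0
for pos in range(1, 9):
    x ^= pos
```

Let's trace through this code step by step.

Initialize: x = 0
Entering loop: for pos in range(1, 9):
After iteration 1: pos = 1, x = 1
After iteration 2: pos = 2, x = 3
After iteration 3: pos = 3, x = 0
After iteration 4: pos = 4, x = 4
After iteration 5: pos = 5, x = 1
After iteration 6: pos = 6, x = 7
After iteration 7: pos = 7, x = 0
After iteration 8: pos = 8, x = 8
Loop ends.

Final answer: 8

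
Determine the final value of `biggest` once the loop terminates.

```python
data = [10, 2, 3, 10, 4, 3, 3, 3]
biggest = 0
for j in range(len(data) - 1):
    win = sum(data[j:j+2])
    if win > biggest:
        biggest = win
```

Let's trace through this code step by step.

Initialize: data = [10, 2, 3, 10, 4, 3, 3, 3]
Initialize: biggest = 0
Entering loop: for j in range(len(data) - 1):
After iteration 1: j = 0, biggest = 12, win = 12
After iteration 2: j = 1, biggest = 12, win = 5
After iteration 3: j = 2, biggest = 13, win = 13
After iteration 4: j = 3, biggest = 14, win = 14
After iteration 5: j = 4, biggest = 14, win = 7
After iteration 6: j = 5, biggest = 14, win = 6
After iteration 7: j = 6, biggest = 14, win = 6
Loop ends.

Final answer: 14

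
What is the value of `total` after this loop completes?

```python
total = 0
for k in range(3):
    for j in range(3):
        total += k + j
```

Let's trace through this code step by step.

Initialize: total = 0
Entering loop: for k in range(3):
After iteration 1: k = 0, total = 3
After iteration 2: k = 1, total = 9
After iteration 3: k = 2, total = 18
Loop ends.

Final answer: 18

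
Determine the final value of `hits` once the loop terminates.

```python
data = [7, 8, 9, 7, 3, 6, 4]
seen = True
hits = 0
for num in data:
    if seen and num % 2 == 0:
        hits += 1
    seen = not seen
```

Let's trace through this code step by step.

Initialize: data = [7, 8, 9, 7, 3, 6, 4]
Initialize: seen = True
Initialize: hits = 0
Entering loop: for num in data:
After iteration 1: num = 7, seen = False, hits = 0
After iteration 2: num = 8, seen = True, hits = 0
After iteration 3: num = 9, seen = False, hits = 0
After iteration 4: num = 7, seen = True, hits = 0
After iteration 5: num = 3, seen = False, hits = 0
After iteration 6: num = 6, seen = True, hits = 0
After iteration 7: num = 4, seen = False, hits = 1
Loop ends.

Final answer: 1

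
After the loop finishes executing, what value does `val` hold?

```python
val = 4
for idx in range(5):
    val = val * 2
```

Let's trace through this code step by step.

Initialize: val = 4
Entering loop: for idx in range(5):
After iteration 1: idx = 0, val = 8
After iteration 2: idx = 1, val = 16
After iteration 3: idx = 2, val = 32
After iteration 4: idx = 3, val = 64
After iteration 5: idx = 4, val = 128
Loop ends.

Final answer: 128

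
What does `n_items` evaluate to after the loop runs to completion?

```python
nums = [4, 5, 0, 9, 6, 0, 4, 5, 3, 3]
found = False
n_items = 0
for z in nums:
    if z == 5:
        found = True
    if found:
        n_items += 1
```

Let's trace through this code step by step.

Initialize: nums = [4, 5, 0, 9, 6, 0, 4, 5, 3, 3]
Initialize: found = False
Initialize: n_items = 0
Entering loop: for z in nums:
After iteration 1: z = 4, found = False, n_items = 0
After iteration 2: z = 5, found = True, n_items = 1
After iteration 3: z = 0, found = True, n_items = 2
After iteration 4: z = 9, found = True, n_items = 3
After iteration 5: z = 6, found = True, n_items = 4
After iteration 6: z = 0, found = True, n_items = 5
After iteration 7: z = 4, found = True, n_items = 6
After iteration 8: z = 5, found = True, n_items = 7
After iteration 9: z = 3, found = True, n_items = 8
After iteration 10: z = 3, found = True, n_items = 9
Loop ends.

Final answer: 9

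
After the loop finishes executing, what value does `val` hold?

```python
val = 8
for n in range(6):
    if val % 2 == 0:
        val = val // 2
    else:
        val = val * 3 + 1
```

Let's trace through this code step by step.

Initialize: val = 8
Entering loop: for n in range(6):
After iteration 1: n = 0, val = 4
After iteration 2: n = 1, val = 2
After iteration 3: n = 2, val = 1
After iteration 4: n = 3, val = 4
After iteration 5: n = 4, val = 2
After iteration 6: n = 5, val = 1
Loop ends.

Final answer: 1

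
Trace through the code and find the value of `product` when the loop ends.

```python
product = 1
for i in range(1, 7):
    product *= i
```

Let's trace through this code step by step.

Initialize: product = 1
Entering loop: for i in range(1, 7):
After iteration 1: i = 1, product = 1
After iteration 2: i = 2, product = 2
After iteration 3: i = 3, product = 6
After iteration 4: i = 4, product = 24
After iteration 5: i = 5, product = 120
After iteration 6: i = 6, product = 720
Loop ends.

Final answer: 720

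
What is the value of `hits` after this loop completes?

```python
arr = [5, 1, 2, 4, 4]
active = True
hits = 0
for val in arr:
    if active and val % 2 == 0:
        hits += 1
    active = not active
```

Let's trace through this code step by step.

Initialize: arr = [5, 1, 2, 4, 4]
Initialize: active = True
Initialize: hits = 0
Entering loop: for val in arr:
After iteration 1: val = 5, active = False, hits = 0
After iteration 2: val = 1, active = True, hits = 0
After iteration 3: val = 2, active = False, hits = 1
After iteration 4: val = 4, active = True, hits = 1
After iteration 5: val = 4, active = False, hits = 2
Loop ends.

Final answer: 2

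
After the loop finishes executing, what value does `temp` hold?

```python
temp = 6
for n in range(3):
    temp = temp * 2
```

Let's trace through this code step by step.

Initialize: temp = 6
Entering loop: for n in range(3):
After iteration 1: n = 0, temp = 12
After iteration 2: n = 1, temp = 24
After iteration 3: n = 2, temp = 48
Loop ends.

Final answer: 48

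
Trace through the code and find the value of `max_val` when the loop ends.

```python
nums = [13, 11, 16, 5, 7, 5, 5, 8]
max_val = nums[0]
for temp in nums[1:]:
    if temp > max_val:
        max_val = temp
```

Let's trace through this code step by step.

Initialize: nums = [13, 11, 16, 5, 7, 5, 5, 8]
Initialize: max_val = 13
Entering loop: for temp in nums[1:]:
After iteration 1: temp = 11, max_val = 13
After iteration 2: temp = 16, max_val = 16
After iteration 3: temp = 5, max_val = 16
After iteration 4: temp = 7, max_val = 16
After iteration 5: temp = 5, max_val = 16
After iteration 6: temp = 5, max_val = 16
After iteration 7: temp = 8, max_val = 16
Loop ends.

Final answer: 16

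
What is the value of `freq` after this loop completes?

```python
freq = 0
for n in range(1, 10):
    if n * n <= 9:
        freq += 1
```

Let's trace through this code step by step.

Initialize: freq = 0
Entering loop: for n in range(1, 10):
After iteration 1: n = 1, freq = 1
After iteration 2: n = 2, freq = 2
After iteration 3: n = 3, freq = 3
After iteration 4: n = 4, freq = 3
After iteration 5: n = 5, freq = 3
After iteration 6: n = 6, freq = 3
After iteration 7: n = 7, freq = 3
After iteration 8: n = 8, freq = 3
After iteration 9: n = 9, freq = 3
Loop ends.

Final answer: 3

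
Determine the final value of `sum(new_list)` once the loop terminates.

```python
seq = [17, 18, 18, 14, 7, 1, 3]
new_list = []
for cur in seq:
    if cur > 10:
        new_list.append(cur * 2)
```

Let's trace through this code step by step.

Initialize: seq = [17, 18, 18, 14, 7, 1, 3]
Initialize: new_list = []
Entering loop: for cur in seq:
After iteration 1: cur = 17, new_list = [34]
After iteration 2: cur = 18, new_list = [34, 36]
After iteration 3: cur = 18, new_list = [34, 36, 36]
After iteration 4: cur = 14, new_list = [34, 36, 36, 28]
After iteration 5: cur = 7, new_list = [34, 36, 36, 28]
After iteration 6: cur = 1, new_list = [34, 36, 36, 28]
After iteration 7: cur = 3, new_list = [34, 36, 36, 28]
Loop ends.
sum(new_list) = 134

Final answer: 134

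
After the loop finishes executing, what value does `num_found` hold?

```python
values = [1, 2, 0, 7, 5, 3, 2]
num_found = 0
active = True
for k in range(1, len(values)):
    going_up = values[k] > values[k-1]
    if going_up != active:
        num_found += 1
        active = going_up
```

Let's trace through this code step by step.

Initialize: values = [1, 2, 0, 7, 5, 3, 2]
Initialize: num_found = 0
Initialize: active = True
Entering loop: for k in range(1, len(values)):
After iteration 1: k = 1, num_found = 0, active = True, going_up = True
After iteration 2: k = 2, num_found = 1, active = False, going_up = False
After iteration 3: k = 3, num_found = 2, active = True, going_up = True
After iteration 4: k = 4, num_found = 3, active = False, going_up = False
After iteration 5: k = 5, num_found = 3, active = False, going_up = False
After iteration 6: k = 6, num_found = 3, active = False, going_up = False
Loop ends.

Final answer: 3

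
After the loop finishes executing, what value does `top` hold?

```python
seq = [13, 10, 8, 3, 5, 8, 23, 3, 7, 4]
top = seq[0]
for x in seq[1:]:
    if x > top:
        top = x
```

Let's trace through this code step by step.

Initialize: seq = [13, 10, 8, 3, 5, 8, 23, 3, 7, 4]
Initialize: top = 13
Entering loop: for x in seq[1:]:
After iteration 1: x = 10, top = 13
After iteration 2: x = 8, top = 13
After iteration 3: x = 3, top = 13
After iteration 4: x = 5, top = 13
After iteration 5: x = 8, top = 13
After iteration 6: x = 23, top = 23
After iteration 7: x = 3, top = 23
After iteration 8: x = 7, top = 23
After iteration 9: x = 4, top = 23
Loop ends.

Final answer: 23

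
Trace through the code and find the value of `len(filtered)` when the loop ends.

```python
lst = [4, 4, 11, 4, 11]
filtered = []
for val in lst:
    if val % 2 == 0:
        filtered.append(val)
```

Let's trace through this code step by step.

Initialize: lst = [4, 4, 11, 4, 11]
Initialize: filtered = []
Entering loop: for val in lst:
After iteration 1: val = 4, filtered = [4]
After iteration 2: val = 4, filtered = [4, 4]
After iteration 3: val = 11, filtered = [4, 4]
After iteration 4: val = 4, filtered = [4, 4, 4]
After iteration 5: val = 11, filtered = [4, 4, 4]
Loop ends.
len(filtered) = 3

Final answer: 3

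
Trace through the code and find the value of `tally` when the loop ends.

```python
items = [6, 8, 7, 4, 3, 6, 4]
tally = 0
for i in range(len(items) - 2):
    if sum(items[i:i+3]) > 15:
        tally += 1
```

Let's trace through this code step by step.

Initialize: items = [6, 8, 7, 4, 3, 6, 4]
Initialize: tally = 0
Entering loop: for i in range(len(items) - 2):
After iteration 1: i = 0, tally = 1
After iteration 2: i = 1, tally = 2
After iteration 3: i = 2, tally = 2
After iteration 4: i = 3, tally = 2
After iteration 5: i = 4, tally = 2
Loop ends.

Final answer: 2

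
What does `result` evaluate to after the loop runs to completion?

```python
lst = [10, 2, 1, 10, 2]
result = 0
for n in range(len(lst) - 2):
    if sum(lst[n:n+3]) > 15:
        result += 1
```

Let's trace through this code step by step.

Initialize: lst = [10, 2, 1, 10, 2]
Initialize: result = 0
Entering loop: for n in range(len(lst) - 2):
After iteration 1: n = 0, result = 0
After iteration 2: n = 1, result = 0
After iteration 3: n = 2, result = 0
Loop ends.

Final answer: 0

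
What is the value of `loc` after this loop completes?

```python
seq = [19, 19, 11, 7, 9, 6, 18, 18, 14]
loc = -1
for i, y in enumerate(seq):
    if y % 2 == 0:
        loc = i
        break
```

Let's trace through this code step by step.

Initialize: seq = [19, 19, 11, 7, 9, 6, 18, 18, 14]
Initialize: loc = -1
Entering loop: for i, y in enumerate(seq):
After iteration 1: i = 0, y = 19, loc = -1
After iteration 2: i = 1, y = 19, loc = -1
After iteration 3: i = 2, y = 11, loc = -1
After iteration 4: i = 3, y = 7, loc = -1
After iteration 5: i = 4, y = 9, loc = -1
After iteration 6: i = 5, y = 6, loc = 5
Loop ends.

Final answer: 5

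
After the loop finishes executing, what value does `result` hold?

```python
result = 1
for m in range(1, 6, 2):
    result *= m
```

Let's trace through this code step by step.

Initialize: result = 1
Entering loop: for m in range(1, 6, 2):
After iteration 1: m = 1, result = 1
After iteration 2: m = 3, result = 3
After iteration 3: m = 5, result = 15
Loop ends.

Final answer: 15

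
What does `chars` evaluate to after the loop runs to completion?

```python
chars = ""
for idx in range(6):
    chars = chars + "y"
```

Let's trace through this code step by step.

Initialize: chars = ''
Entering loop: for idx in range(6):
After iteration 1: idx = 0, chars = 'y'
After iteration 2: idx = 1, chars = 'yy'
After iteration 3: idx = 2, chars = 'yyy'
After iteration 4: idx = 3, chars = 'yyyy'
After iteration 5: idx = 4, chars = 'yyyyy'
After iteration 6: idx = 5, chars = 'yyyyyy'
Loop ends.

Final answer: 'yyyyyy'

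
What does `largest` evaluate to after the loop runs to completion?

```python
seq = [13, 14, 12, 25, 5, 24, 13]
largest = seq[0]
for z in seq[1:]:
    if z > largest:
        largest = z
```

Let's trace through this code step by step.

Initialize: seq = [13, 14, 12, 25, 5, 24, 13]
Initialize: largest = 13
Entering loop: for z in seq[1:]:
After iteration 1: z = 14, largest = 14
After iteration 2: z = 12, largest = 14
After iteration 3: z = 25, largest = 25
After iteration 4: z = 5, largest = 25
After iteration 5: z = 24, largest = 25
After iteration 6: z = 13, largest = 25
Loop ends.

Final answer: 25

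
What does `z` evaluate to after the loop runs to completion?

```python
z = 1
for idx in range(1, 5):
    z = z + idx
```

Let's trace through this code step by step.

Initialize: z = 1
Entering loop: for idx in range(1, 5):
After iteration 1: idx = 1, z = 2
After iteration 2: idx = 2, z = 4
After iteration 3: idx = 3, z = 7
After iteration 4: idx = 4, z = 11
Loop ends.

Final answer: 11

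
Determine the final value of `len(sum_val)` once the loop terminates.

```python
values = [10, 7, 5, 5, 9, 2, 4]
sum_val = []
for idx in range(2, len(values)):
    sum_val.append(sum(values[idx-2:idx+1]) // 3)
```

Let's trace through this code step by step.

Initialize: values = [10, 7, 5, 5, 9, 2, 4]
Initialize: sum_val = []
Entering loop: for idx in range(2, len(values)):
After iteration 1: idx = 2, sum_val = [7]
After iteration 2: idx = 3, sum_val = [7, 5]
After iteration 3: idx = 4, sum_val = [7, 5, 6]
After iteration 4: idx = 5, sum_val = [7, 5, 6, 5]
After iteration 5: idx = 6, sum_val = [7, 5, 6, 5, 5]
Loop ends.
len(sum_val) = 5

Final answer: 5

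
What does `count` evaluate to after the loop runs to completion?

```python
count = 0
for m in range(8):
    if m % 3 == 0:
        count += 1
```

Let's trace through this code step by step.

Initialize: count = 0
Entering loop: for m in range(8):
After iteration 1: m = 0, count = 1
After iteration 2: m = 1, count = 1
After iteration 3: m = 2, count = 1
After iteration 4: m = 3, count = 2
After iteration 5: m = 4, count = 2
After iteration 6: m = 5, count = 2
After iteration 7: m = 6, count = 3
After iteration 8: m = 7, count = 3
Loop ends.

Final answer: 3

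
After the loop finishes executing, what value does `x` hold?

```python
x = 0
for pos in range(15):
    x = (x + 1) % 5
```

Let's trace through this code step by step.

Initialize: x = 0
Entering loop: for pos in range(15):
After iteration 1: pos = 0, x = 1
After iteration 2: pos = 1, x = 2
After iteration 3: pos = 2, x = 3
After iteration 4: pos = 3, x = 4
After iteration 5: pos = 4, x = 0
After iteration 6: pos = 5, x = 1
After iteration 7: pos = 6, x = 2
After iteration 8: pos = 7, x = 3
After iteration 9: pos = 8, x = 4
After iteration 10: pos = 9, x = 0
After iteration 11: pos = 10, x = 1
After iteration 12: pos = 11, x = 2
After iteration 13: pos = 12, x = 3
After iteration 14: pos = 13, x = 4
After iteration 15: pos = 14, x = 0
Loop ends.

Final answer: 0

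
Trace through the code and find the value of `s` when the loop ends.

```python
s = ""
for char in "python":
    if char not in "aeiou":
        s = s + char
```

Let's trace through this code step by step.

Initialize: s = ''
Entering loop: for char in "python":
After iteration 1: char = 'p', s = 'p'
After iteration 2: char = 'y', s = 'py'
After iteration 3: char = 't', s = 'pyt'
After iteration 4: char = 'h', s = 'pyth'
After iteration 5: char = 'o', s = 'pyth'
After iteration 6: char = 'n', s = 'pythn'
Loop ends.

Final answer: 'pythn'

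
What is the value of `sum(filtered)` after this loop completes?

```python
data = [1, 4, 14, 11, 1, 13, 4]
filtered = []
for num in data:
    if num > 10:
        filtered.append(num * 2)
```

Let's trace through this code step by step.

Initialize: data = [1, 4, 14, 11, 1, 13, 4]
Initialize: filtered = []
Entering loop: for num in data:
After iteration 1: num = 1, filtered = []
After iteration 2: num = 4, filtered = []
After iteration 3: num = 14, filtered = [28]
After iteration 4: num = 11, filtered = [28, 22]
After iteration 5: num = 1, filtered = [28, 22]
After iteration 6: num = 13, filtered = [28, 22, 26]
After iteration 7: num = 4, filtered = [28, 22, 26]
Loop ends.
sum(filtered) = 76

Final answer: 76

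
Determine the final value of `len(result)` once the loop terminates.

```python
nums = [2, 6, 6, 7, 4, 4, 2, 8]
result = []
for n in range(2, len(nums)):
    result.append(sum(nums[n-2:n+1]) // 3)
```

Let's trace through this code step by step.

Initialize: nums = [2, 6, 6, 7, 4, 4, 2, 8]
Initialize: result = []
Entering loop: for n in range(2, len(nums)):
After iteration 1: n = 2, result = [4]
After iteration 2: n = 3, result = [4, 6]
After iteration 3: n = 4, result = [4, 6, 5]
After iteration 4: n = 5, result = [4, 6, 5, 5]
After iteration 5: n = 6, result = [4, 6, 5, 5, 3]
After iteration 6: n = 7, result = [4, 6, 5, 5, 3, 4]
Loop ends.
len(result) = 6

Final answer: 6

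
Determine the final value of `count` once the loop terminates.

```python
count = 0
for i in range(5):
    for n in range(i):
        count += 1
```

Let's trace through this code step by step.

Initialize: count = 0
Entering loop: for i in range(5):
After iteration 1: i = 0, count = 0
After iteration 2: i = 1, count = 1, n = 0
After iteration 3: i = 2, count = 3, n = 1
After iteration 4: i = 3, count = 6, n = 2
After iteration 5: i = 4, count = 10, n = 3
Loop ends.

Final answer: 10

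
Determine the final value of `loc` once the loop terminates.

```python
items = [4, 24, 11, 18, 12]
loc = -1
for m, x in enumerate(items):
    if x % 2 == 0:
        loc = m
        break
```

Let's trace through this code step by step.

Initialize: items = [4, 24, 11, 18, 12]
Initialize: loc = -1
Entering loop: for m, x in enumerate(items):
After iteration 1: m = 0, x = 4, loc = 0
Loop ends.

Final answer: 0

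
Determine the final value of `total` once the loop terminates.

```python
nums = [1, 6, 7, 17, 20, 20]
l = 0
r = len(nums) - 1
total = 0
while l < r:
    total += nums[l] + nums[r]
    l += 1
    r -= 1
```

Let's trace through this code step by step.

Initialize: nums = [1, 6, 7, 17, 20, 20]
Initialize: l = 0
Initialize: r = 5
Initialize: total = 0
Entering loop: while l < r:
After iteration 1: l = 1, r = 4, total = 21
After iteration 2: l = 2, r = 3, total = 47
After iteration 3: l = 3, r = 2, total = 71
Loop ends.

Final answer: 71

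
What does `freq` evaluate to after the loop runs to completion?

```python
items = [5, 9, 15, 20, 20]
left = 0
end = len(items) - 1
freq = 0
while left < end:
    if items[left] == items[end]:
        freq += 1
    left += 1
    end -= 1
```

Let's trace through this code step by step.

Initialize: items = [5, 9, 15, 20, 20]
Initialize: left = 0
Initialize: end = 4
Initialize: freq = 0
Entering loop: while left < end:
After iteration 1: left = 1, end = 3, freq = 0
After iteration 2: left = 2, end = 2, freq = 0
Loop ends.

Final answer: 0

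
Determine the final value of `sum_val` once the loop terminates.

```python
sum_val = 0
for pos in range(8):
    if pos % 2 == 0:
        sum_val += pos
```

Let's trace through this code step by step.

Initialize: sum_val = 0
Entering loop: for pos in range(8):
After iteration 1: pos = 0, sum_val = 0
After iteration 2: pos = 1, sum_val = 0
After iteration 3: pos = 2, sum_val = 2
After iteration 4: pos = 3, sum_val = 2
After iteration 5: pos = 4, sum_val = 6
After iteration 6: pos = 5, sum_val = 6
After iteration 7: pos = 6, sum_val = 12
After iteration 8: pos = 7, sum_val = 12
Loop ends.

Final answer: 12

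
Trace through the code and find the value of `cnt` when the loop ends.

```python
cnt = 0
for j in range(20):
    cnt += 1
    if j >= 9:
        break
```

Let's trace through this code step by step.

Initialize: cnt = 0
Entering loop: for j in range(20):
After iteration 1: j = 0, cnt = 1
After iteration 2: j = 1, cnt = 2
After iteration 3: j = 2, cnt = 3
After iteration 4: j = 3, cnt = 4
After iteration 5: j = 4, cnt = 5
After iteration 6: j = 5, cnt = 6
After iteration 7: j = 6, cnt = 7
After iteration 8: j = 7, cnt = 8
After iteration 9: j = 8, cnt = 9
After iteration 10: j = 9, cnt = 10
Loop ends.

Final answer: 10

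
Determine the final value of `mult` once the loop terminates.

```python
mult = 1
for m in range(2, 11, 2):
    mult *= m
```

Let's trace through this code step by step.

Initialize: mult = 1
Entering loop: for m in range(2, 11, 2):
After iteration 1: m = 2, mult = 2
After iteration 2: m = 4, mult = 8
After iteration 3: m = 6, mult = 48
After iteration 4: m = 8, mult = 384
After iteration 5: m = 10, mult = 3840
Loop ends.

Final answer: 3840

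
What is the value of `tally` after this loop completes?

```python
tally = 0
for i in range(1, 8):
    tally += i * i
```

Let's trace through this code step by step.

Initialize: tally = 0
Entering loop: for i in range(1, 8):
After iteration 1: i = 1, tally = 1
After iteration 2: i = 2, tally = 5
After iteration 3: i = 3, tally = 14
After iteration 4: i = 4, tally = 30
After iteration 5: i = 5, tally = 55
After iteration 6: i = 6, tally = 91
After iteration 7: i = 7, tally = 140
Loop ends.

Final answer: 140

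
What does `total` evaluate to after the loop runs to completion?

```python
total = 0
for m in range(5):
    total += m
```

Let's trace through this code step by step.

Initialize: total = 0
Entering loop: for m in range(5):
After iteration 1: m = 0, total = 0
After iteration 2: m = 1, total = 1
After iteration 3: m = 2, total = 3
After iteration 4: m = 3, total = 6
After iteration 5: m = 4, total = 10
Loop ends.

Final answer: 10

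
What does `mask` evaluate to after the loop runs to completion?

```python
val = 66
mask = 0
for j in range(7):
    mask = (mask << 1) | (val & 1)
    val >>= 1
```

Let's trace through this code step by step.

Initialize: val = 66
Initialize: mask = 0
Entering loop: for j in range(7):
After iteration 1: j = 0, val = 33, mask = 0
After iteration 2: j = 1, val = 16, mask = 1
After iteration 3: j = 2, val = 8, mask = 2
After iteration 4: j = 3, val = 4, mask = 4
After iteration 5: j = 4, val = 2, mask = 8
After iteration 6: j = 5, val = 1, mask = 16
After iteration 7: j = 6, val = 0, mask = 33
Loop ends.

Final answer: 33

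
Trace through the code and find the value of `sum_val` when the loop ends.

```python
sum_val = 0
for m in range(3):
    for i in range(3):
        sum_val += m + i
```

Let's trace through this code step by step.

Initialize: sum_val = 0
Entering loop: for m in range(3):
After iteration 1: m = 0, sum_val = 3
After iteration 2: m = 1, sum_val = 9
After iteration 3: m = 2, sum_val = 18
Loop ends.

Final answer: 18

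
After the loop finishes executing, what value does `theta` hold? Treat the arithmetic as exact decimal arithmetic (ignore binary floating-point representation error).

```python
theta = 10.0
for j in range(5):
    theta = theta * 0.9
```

Let's trace through this code step by step.

Initialize: theta = 10.0
Entering loop: for j in range(5):
After iteration 1: j = 0, theta = 9.0
After iteration 2: j = 1, theta = 8.1
After iteration 3: j = 2, theta = 7.29
After iteration 4: j = 3, theta = 6.561
After iteration 5: j = 4, theta = 5.9049
Loop ends.

Final answer: 5.9049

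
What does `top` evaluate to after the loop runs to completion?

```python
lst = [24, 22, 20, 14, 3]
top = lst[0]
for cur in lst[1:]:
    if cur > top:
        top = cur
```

Let's trace through this code step by step.

Initialize: lst = [24, 22, 20, 14, 3]
Initialize: top = 24
Entering loop: for cur in lst[1:]:
After iteration 1: cur = 22, top = 24
After iteration 2: cur = 20, top = 24
After iteration 3: cur = 14, top = 24
After iteration 4: cur = 3, top = 24
Loop ends.

Final answer: 24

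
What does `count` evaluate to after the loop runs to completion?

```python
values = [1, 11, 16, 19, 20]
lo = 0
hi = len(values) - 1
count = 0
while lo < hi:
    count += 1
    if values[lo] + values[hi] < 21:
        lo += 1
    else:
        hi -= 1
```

Let's trace through this code step by step.

Initialize: values = [1, 11, 16, 19, 20]
Initialize: lo = 0
Initialize: hi = 4
Initialize: count = 0
Entering loop: while lo < hi:
After iteration 1: lo = 0, hi = 3, count = 1
After iteration 2: lo = 1, hi = 3, count = 2
After iteration 3: lo = 1, hi = 2, count = 3
After iteration 4: lo = 1, hi = 1, count = 4
Loop ends.

Final answer: 4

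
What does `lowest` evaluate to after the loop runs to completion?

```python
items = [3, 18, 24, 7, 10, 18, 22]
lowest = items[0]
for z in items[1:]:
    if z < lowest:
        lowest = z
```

Let's trace through this code step by step.

Initialize: items = [3, 18, 24, 7, 10, 18, 22]
Initialize: lowest = 3
Entering loop: for z in items[1:]:
After iteration 1: z = 18, lowest = 3
After iteration 2: z = 24, lowest = 3
After iteration 3: z = 7, lowest = 3
After iteration 4: z = 10, lowest = 3
After iteration 5: z = 18, lowest = 3
After iteration 6: z = 22, lowest = 3
Loop ends.

Final answer: 3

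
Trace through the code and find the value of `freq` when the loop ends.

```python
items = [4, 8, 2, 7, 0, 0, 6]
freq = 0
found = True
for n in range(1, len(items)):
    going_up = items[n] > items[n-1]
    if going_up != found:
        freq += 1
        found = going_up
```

Let's trace through this code step by step.

Initialize: items = [4, 8, 2, 7, 0, 0, 6]
Initialize: freq = 0
Initialize: found = True
Entering loop: for n in range(1, len(items)):
After iteration 1: n = 1, freq = 0, found = True, going_up = True
After iteration 2: n = 2, freq = 1, found = False, going_up = False
After iteration 3: n = 3, freq = 2, found = True, going_up = True
After iteration 4: n = 4, freq = 3, found = False, going_up = False
After iteration 5: n = 5, freq = 3, found = False, going_up = False
After iteration 6: n = 6, freq = 4, found = True, going_up = True
Loop ends.

Final answer: 4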